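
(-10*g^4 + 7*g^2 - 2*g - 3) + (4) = -10*g^4 + 7*g^2 - 2*g + 1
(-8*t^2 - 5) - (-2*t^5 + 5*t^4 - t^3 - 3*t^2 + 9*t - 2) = 2*t^5 - 5*t^4 + t^3 - 5*t^2 - 9*t - 3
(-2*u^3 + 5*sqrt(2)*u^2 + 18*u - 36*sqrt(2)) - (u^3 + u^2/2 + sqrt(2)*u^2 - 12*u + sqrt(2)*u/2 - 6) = -3*u^3 - u^2/2 + 4*sqrt(2)*u^2 - sqrt(2)*u/2 + 30*u - 36*sqrt(2) + 6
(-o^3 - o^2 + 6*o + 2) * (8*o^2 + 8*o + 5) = -8*o^5 - 16*o^4 + 35*o^3 + 59*o^2 + 46*o + 10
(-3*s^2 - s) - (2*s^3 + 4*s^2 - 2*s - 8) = -2*s^3 - 7*s^2 + s + 8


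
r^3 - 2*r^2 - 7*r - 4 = (r - 4)*(r + 1)^2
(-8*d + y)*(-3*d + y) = 24*d^2 - 11*d*y + y^2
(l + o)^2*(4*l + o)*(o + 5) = 4*l^3*o + 20*l^3 + 9*l^2*o^2 + 45*l^2*o + 6*l*o^3 + 30*l*o^2 + o^4 + 5*o^3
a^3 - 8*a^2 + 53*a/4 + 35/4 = (a - 5)*(a - 7/2)*(a + 1/2)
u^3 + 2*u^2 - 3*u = u*(u - 1)*(u + 3)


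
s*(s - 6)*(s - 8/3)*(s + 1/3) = s^4 - 25*s^3/3 + 118*s^2/9 + 16*s/3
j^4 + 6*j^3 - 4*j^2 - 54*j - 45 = (j - 3)*(j + 1)*(j + 3)*(j + 5)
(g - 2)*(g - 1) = g^2 - 3*g + 2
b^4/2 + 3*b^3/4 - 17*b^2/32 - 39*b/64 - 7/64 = (b/2 + 1/4)*(b - 1)*(b + 1/4)*(b + 7/4)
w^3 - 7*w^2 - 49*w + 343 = (w - 7)^2*(w + 7)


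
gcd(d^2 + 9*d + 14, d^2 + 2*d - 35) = d + 7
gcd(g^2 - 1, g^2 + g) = g + 1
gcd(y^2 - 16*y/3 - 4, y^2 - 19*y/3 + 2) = y - 6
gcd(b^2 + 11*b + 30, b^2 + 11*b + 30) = b^2 + 11*b + 30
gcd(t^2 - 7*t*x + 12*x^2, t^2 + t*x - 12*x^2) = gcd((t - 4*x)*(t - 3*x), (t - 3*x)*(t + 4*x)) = -t + 3*x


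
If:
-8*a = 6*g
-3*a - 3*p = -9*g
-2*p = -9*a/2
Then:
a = 0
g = 0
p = 0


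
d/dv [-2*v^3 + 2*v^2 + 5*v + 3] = -6*v^2 + 4*v + 5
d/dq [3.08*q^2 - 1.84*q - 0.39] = 6.16*q - 1.84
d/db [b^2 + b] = 2*b + 1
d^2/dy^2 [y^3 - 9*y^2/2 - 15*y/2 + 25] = 6*y - 9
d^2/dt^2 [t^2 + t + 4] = 2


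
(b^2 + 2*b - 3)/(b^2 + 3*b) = (b - 1)/b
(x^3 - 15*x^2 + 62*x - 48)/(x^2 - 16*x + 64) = (x^2 - 7*x + 6)/(x - 8)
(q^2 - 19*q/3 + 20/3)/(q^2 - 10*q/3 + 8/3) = (q - 5)/(q - 2)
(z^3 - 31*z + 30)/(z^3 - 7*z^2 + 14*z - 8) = (z^2 + z - 30)/(z^2 - 6*z + 8)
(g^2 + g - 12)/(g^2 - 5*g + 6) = (g + 4)/(g - 2)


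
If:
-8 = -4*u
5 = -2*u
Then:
No Solution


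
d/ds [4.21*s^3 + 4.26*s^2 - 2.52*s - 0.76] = 12.63*s^2 + 8.52*s - 2.52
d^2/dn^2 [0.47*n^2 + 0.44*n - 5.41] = 0.940000000000000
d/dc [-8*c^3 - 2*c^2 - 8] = 4*c*(-6*c - 1)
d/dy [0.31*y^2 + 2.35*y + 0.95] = 0.62*y + 2.35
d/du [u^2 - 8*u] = 2*u - 8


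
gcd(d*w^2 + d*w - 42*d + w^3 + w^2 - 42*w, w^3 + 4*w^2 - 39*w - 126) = w^2 + w - 42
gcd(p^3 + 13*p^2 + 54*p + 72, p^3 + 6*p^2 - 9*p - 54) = p^2 + 9*p + 18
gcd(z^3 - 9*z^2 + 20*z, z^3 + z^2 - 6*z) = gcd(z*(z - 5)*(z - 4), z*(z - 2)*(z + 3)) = z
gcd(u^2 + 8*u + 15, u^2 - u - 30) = u + 5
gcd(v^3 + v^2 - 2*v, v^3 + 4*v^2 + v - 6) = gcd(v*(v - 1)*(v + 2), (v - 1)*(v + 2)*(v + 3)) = v^2 + v - 2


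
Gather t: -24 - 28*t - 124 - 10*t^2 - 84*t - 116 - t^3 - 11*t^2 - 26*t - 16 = -t^3 - 21*t^2 - 138*t - 280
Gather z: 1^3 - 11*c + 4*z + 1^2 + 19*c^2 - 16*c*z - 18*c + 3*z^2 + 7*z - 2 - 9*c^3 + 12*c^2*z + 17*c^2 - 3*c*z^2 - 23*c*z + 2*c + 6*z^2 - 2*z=-9*c^3 + 36*c^2 - 27*c + z^2*(9 - 3*c) + z*(12*c^2 - 39*c + 9)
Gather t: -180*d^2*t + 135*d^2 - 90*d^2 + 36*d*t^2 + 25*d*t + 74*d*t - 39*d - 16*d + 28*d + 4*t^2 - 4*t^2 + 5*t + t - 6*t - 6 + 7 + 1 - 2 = 45*d^2 + 36*d*t^2 - 27*d + t*(-180*d^2 + 99*d)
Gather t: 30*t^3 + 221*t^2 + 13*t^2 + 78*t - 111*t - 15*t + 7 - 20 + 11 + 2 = 30*t^3 + 234*t^2 - 48*t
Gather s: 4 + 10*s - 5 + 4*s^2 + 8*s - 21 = 4*s^2 + 18*s - 22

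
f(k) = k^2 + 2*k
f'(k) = 2*k + 2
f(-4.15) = 8.92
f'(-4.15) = -6.30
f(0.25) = 0.56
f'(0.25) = 2.50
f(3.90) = 23.01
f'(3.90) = 9.80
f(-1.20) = -0.96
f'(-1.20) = -0.40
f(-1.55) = -0.70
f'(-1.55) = -1.10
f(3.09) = 15.73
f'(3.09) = 8.18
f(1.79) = 6.78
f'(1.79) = 5.58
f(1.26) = 4.11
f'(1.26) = 4.52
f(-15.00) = 195.00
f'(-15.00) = -28.00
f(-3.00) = 3.00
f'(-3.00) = -4.00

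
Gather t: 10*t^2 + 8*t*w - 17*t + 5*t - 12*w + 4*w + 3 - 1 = 10*t^2 + t*(8*w - 12) - 8*w + 2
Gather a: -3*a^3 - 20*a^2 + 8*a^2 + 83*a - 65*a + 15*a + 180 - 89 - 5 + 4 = -3*a^3 - 12*a^2 + 33*a + 90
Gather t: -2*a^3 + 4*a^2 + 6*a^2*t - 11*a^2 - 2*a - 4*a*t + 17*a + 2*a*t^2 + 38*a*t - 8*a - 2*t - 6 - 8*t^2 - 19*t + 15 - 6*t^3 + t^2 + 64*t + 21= -2*a^3 - 7*a^2 + 7*a - 6*t^3 + t^2*(2*a - 7) + t*(6*a^2 + 34*a + 43) + 30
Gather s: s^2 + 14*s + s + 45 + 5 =s^2 + 15*s + 50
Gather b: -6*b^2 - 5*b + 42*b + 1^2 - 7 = -6*b^2 + 37*b - 6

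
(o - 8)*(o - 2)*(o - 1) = o^3 - 11*o^2 + 26*o - 16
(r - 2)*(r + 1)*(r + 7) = r^3 + 6*r^2 - 9*r - 14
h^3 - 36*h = h*(h - 6)*(h + 6)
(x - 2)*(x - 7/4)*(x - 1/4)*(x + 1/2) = x^4 - 7*x^3/2 + 39*x^2/16 + 43*x/32 - 7/16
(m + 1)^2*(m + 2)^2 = m^4 + 6*m^3 + 13*m^2 + 12*m + 4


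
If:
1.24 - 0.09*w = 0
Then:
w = 13.78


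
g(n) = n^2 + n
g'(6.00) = 13.00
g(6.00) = 42.00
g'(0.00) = 1.00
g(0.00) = 0.00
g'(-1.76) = -2.52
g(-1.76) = 1.34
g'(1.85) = 4.70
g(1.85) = 5.27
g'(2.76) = 6.52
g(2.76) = 10.38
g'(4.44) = 9.88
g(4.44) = 24.15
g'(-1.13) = -1.26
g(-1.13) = 0.15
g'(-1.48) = -1.96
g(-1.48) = 0.71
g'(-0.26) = 0.48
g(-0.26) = -0.19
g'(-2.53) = -4.06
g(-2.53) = 3.87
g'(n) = 2*n + 1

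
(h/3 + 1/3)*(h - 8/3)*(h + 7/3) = h^3/3 + 2*h^2/9 - 59*h/27 - 56/27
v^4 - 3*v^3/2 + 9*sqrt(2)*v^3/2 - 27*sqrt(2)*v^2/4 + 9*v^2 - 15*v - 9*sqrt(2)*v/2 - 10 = (v - 2)*(v + 1/2)*(v + 2*sqrt(2))*(v + 5*sqrt(2)/2)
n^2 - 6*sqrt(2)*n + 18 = (n - 3*sqrt(2))^2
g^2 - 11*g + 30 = (g - 6)*(g - 5)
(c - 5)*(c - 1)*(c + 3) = c^3 - 3*c^2 - 13*c + 15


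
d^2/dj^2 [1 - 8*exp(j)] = -8*exp(j)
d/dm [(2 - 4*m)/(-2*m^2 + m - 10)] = 2*(-4*m^2 + 4*m + 19)/(4*m^4 - 4*m^3 + 41*m^2 - 20*m + 100)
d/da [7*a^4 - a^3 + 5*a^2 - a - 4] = 28*a^3 - 3*a^2 + 10*a - 1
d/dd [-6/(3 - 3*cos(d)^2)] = 4*cos(d)/sin(d)^3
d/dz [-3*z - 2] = -3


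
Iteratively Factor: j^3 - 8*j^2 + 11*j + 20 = (j + 1)*(j^2 - 9*j + 20) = (j - 5)*(j + 1)*(j - 4)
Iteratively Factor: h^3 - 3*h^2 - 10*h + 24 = (h - 4)*(h^2 + h - 6) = (h - 4)*(h + 3)*(h - 2)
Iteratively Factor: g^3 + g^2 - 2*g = (g)*(g^2 + g - 2) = g*(g - 1)*(g + 2)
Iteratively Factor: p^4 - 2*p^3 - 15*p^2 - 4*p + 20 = (p + 2)*(p^3 - 4*p^2 - 7*p + 10) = (p - 5)*(p + 2)*(p^2 + p - 2) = (p - 5)*(p - 1)*(p + 2)*(p + 2)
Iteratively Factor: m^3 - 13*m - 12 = (m - 4)*(m^2 + 4*m + 3) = (m - 4)*(m + 1)*(m + 3)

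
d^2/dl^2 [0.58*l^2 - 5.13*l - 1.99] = 1.16000000000000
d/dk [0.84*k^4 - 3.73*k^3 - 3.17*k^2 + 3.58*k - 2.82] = 3.36*k^3 - 11.19*k^2 - 6.34*k + 3.58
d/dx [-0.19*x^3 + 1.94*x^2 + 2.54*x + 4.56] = -0.57*x^2 + 3.88*x + 2.54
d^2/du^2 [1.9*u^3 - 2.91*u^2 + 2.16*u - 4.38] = 11.4*u - 5.82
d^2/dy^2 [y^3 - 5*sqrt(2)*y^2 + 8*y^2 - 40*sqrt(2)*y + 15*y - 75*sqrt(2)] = 6*y - 10*sqrt(2) + 16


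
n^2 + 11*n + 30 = (n + 5)*(n + 6)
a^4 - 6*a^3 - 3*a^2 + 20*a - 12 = (a - 6)*(a - 1)^2*(a + 2)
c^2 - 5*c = c*(c - 5)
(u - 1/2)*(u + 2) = u^2 + 3*u/2 - 1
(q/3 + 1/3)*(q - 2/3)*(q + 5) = q^3/3 + 16*q^2/9 + q/3 - 10/9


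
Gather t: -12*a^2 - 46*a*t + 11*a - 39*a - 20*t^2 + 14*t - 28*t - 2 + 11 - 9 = -12*a^2 - 28*a - 20*t^2 + t*(-46*a - 14)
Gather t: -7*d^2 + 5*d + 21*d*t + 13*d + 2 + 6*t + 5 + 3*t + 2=-7*d^2 + 18*d + t*(21*d + 9) + 9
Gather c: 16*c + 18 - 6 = 16*c + 12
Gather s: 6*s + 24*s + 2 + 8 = 30*s + 10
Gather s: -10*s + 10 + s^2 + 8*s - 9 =s^2 - 2*s + 1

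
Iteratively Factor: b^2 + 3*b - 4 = (b + 4)*(b - 1)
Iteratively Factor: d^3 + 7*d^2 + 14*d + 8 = (d + 4)*(d^2 + 3*d + 2) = (d + 1)*(d + 4)*(d + 2)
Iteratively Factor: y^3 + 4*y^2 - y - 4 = (y - 1)*(y^2 + 5*y + 4) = (y - 1)*(y + 1)*(y + 4)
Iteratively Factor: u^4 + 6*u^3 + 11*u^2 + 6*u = (u)*(u^3 + 6*u^2 + 11*u + 6) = u*(u + 3)*(u^2 + 3*u + 2) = u*(u + 1)*(u + 3)*(u + 2)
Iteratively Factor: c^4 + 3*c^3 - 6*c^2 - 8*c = (c - 2)*(c^3 + 5*c^2 + 4*c) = (c - 2)*(c + 1)*(c^2 + 4*c) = (c - 2)*(c + 1)*(c + 4)*(c)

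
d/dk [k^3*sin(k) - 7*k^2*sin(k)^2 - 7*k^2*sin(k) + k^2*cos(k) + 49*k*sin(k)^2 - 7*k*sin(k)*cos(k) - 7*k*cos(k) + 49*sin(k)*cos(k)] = k^3*cos(k) + 2*k^2*sin(k) - 7*k^2*sin(2*k) - 7*k^2*cos(k) - 7*k*sin(k) + 49*k*sin(2*k) + 2*k*cos(k) - 7*k - 7*sin(2*k)/2 - 7*cos(k) + 49*cos(2*k)/2 + 49/2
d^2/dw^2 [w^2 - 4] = 2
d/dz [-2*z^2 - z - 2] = -4*z - 1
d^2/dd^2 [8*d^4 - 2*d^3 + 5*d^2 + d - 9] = 96*d^2 - 12*d + 10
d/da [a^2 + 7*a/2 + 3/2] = 2*a + 7/2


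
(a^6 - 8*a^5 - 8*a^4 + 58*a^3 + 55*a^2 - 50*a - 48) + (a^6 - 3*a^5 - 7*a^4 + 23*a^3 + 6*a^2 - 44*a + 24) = 2*a^6 - 11*a^5 - 15*a^4 + 81*a^3 + 61*a^2 - 94*a - 24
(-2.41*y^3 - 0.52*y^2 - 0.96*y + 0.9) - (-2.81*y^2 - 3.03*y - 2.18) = -2.41*y^3 + 2.29*y^2 + 2.07*y + 3.08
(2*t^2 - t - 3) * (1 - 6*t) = -12*t^3 + 8*t^2 + 17*t - 3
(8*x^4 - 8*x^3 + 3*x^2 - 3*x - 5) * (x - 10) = 8*x^5 - 88*x^4 + 83*x^3 - 33*x^2 + 25*x + 50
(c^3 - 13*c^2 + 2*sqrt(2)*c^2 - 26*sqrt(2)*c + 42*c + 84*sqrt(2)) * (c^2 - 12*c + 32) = c^5 - 25*c^4 + 2*sqrt(2)*c^4 - 50*sqrt(2)*c^3 + 230*c^3 - 920*c^2 + 460*sqrt(2)*c^2 - 1840*sqrt(2)*c + 1344*c + 2688*sqrt(2)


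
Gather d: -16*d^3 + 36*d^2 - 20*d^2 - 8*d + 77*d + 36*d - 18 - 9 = -16*d^3 + 16*d^2 + 105*d - 27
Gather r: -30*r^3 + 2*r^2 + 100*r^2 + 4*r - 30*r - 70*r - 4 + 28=-30*r^3 + 102*r^2 - 96*r + 24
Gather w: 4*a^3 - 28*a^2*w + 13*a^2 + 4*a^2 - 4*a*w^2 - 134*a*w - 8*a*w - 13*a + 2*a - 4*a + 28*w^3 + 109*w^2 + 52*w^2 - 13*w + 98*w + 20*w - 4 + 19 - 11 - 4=4*a^3 + 17*a^2 - 15*a + 28*w^3 + w^2*(161 - 4*a) + w*(-28*a^2 - 142*a + 105)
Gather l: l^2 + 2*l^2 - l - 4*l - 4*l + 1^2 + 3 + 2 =3*l^2 - 9*l + 6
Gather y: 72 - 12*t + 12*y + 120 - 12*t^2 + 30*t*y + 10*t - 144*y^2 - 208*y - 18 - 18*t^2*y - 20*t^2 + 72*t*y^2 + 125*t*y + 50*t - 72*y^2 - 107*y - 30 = -32*t^2 + 48*t + y^2*(72*t - 216) + y*(-18*t^2 + 155*t - 303) + 144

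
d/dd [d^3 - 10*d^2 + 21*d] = 3*d^2 - 20*d + 21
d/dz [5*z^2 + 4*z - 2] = 10*z + 4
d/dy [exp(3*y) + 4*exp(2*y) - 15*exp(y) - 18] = (3*exp(2*y) + 8*exp(y) - 15)*exp(y)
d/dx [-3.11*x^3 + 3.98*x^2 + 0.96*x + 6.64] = -9.33*x^2 + 7.96*x + 0.96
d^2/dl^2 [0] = 0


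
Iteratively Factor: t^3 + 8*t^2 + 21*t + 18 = (t + 2)*(t^2 + 6*t + 9) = (t + 2)*(t + 3)*(t + 3)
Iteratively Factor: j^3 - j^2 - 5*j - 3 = (j + 1)*(j^2 - 2*j - 3) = (j - 3)*(j + 1)*(j + 1)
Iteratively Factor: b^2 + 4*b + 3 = (b + 3)*(b + 1)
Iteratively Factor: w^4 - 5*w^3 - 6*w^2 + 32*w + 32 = (w + 2)*(w^3 - 7*w^2 + 8*w + 16) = (w - 4)*(w + 2)*(w^2 - 3*w - 4) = (w - 4)^2*(w + 2)*(w + 1)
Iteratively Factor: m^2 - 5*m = (m - 5)*(m)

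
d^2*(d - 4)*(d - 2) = d^4 - 6*d^3 + 8*d^2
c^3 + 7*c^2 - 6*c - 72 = (c - 3)*(c + 4)*(c + 6)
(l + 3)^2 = l^2 + 6*l + 9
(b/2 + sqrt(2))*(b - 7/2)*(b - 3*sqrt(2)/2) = b^3/2 - 7*b^2/4 + sqrt(2)*b^2/4 - 3*b - 7*sqrt(2)*b/8 + 21/2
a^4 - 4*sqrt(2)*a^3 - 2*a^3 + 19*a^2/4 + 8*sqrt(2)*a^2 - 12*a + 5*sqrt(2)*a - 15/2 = (a - 5/2)*(a + 1/2)*(a - 3*sqrt(2))*(a - sqrt(2))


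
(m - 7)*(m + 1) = m^2 - 6*m - 7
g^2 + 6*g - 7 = (g - 1)*(g + 7)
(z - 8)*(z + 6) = z^2 - 2*z - 48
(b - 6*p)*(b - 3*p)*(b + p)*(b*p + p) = b^4*p - 8*b^3*p^2 + b^3*p + 9*b^2*p^3 - 8*b^2*p^2 + 18*b*p^4 + 9*b*p^3 + 18*p^4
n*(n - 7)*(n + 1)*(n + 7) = n^4 + n^3 - 49*n^2 - 49*n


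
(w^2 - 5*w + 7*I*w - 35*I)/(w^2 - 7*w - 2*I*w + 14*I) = (w^2 + w*(-5 + 7*I) - 35*I)/(w^2 - w*(7 + 2*I) + 14*I)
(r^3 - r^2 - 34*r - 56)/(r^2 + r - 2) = (r^2 - 3*r - 28)/(r - 1)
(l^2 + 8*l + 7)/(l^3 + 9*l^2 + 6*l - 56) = (l + 1)/(l^2 + 2*l - 8)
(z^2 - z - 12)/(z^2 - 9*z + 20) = (z + 3)/(z - 5)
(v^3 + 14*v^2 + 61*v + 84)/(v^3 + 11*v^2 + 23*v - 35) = (v^2 + 7*v + 12)/(v^2 + 4*v - 5)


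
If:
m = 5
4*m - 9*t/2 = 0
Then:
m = 5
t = 40/9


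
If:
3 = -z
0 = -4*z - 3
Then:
No Solution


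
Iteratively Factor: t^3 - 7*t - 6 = (t + 1)*(t^2 - t - 6) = (t - 3)*(t + 1)*(t + 2)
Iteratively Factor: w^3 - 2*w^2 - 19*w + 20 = (w - 1)*(w^2 - w - 20) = (w - 5)*(w - 1)*(w + 4)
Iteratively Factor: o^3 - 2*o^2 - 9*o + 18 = (o - 3)*(o^2 + o - 6) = (o - 3)*(o - 2)*(o + 3)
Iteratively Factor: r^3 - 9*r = (r)*(r^2 - 9) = r*(r - 3)*(r + 3)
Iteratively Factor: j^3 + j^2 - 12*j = (j - 3)*(j^2 + 4*j) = (j - 3)*(j + 4)*(j)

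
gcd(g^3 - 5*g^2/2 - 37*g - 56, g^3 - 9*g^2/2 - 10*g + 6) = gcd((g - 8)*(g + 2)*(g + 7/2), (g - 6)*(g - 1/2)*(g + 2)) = g + 2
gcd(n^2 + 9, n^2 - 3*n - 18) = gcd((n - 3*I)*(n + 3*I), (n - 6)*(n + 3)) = 1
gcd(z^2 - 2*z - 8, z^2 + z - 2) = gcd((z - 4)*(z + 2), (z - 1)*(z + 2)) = z + 2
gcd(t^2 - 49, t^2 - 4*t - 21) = t - 7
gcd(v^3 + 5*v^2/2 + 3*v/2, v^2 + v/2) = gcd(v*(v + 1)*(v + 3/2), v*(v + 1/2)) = v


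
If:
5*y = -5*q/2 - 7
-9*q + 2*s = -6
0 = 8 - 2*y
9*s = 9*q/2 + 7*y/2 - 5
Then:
No Solution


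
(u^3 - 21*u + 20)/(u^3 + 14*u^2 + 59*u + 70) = (u^2 - 5*u + 4)/(u^2 + 9*u + 14)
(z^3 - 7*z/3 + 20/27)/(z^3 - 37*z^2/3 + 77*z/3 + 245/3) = (9*z^2 - 15*z + 4)/(9*(z^2 - 14*z + 49))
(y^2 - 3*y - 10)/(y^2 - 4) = (y - 5)/(y - 2)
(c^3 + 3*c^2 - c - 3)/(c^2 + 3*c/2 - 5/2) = 2*(c^2 + 4*c + 3)/(2*c + 5)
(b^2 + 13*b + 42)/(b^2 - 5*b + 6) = (b^2 + 13*b + 42)/(b^2 - 5*b + 6)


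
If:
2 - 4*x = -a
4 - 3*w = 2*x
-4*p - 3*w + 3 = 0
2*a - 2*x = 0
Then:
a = 2/3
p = 1/12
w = 8/9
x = 2/3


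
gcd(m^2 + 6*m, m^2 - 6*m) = m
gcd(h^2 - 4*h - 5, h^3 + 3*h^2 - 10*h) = 1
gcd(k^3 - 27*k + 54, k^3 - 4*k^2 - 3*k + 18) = k^2 - 6*k + 9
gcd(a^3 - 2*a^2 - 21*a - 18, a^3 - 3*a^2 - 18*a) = a^2 - 3*a - 18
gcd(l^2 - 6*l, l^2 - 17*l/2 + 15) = l - 6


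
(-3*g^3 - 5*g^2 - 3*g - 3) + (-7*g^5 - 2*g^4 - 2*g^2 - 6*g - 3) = -7*g^5 - 2*g^4 - 3*g^3 - 7*g^2 - 9*g - 6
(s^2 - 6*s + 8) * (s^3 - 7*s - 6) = s^5 - 6*s^4 + s^3 + 36*s^2 - 20*s - 48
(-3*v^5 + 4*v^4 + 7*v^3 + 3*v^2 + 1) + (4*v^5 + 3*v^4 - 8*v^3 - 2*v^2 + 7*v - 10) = v^5 + 7*v^4 - v^3 + v^2 + 7*v - 9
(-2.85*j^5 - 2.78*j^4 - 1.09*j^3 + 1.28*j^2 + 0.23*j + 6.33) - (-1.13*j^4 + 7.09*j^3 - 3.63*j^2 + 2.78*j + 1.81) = -2.85*j^5 - 1.65*j^4 - 8.18*j^3 + 4.91*j^2 - 2.55*j + 4.52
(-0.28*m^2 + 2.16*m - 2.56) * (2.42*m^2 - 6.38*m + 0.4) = -0.6776*m^4 + 7.0136*m^3 - 20.088*m^2 + 17.1968*m - 1.024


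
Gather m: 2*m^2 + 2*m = 2*m^2 + 2*m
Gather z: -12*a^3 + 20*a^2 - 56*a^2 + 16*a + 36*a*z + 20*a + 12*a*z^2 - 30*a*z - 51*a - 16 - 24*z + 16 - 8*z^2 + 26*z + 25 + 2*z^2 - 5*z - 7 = -12*a^3 - 36*a^2 - 15*a + z^2*(12*a - 6) + z*(6*a - 3) + 18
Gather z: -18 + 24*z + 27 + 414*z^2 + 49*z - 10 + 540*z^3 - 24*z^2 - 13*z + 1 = 540*z^3 + 390*z^2 + 60*z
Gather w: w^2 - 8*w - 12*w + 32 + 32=w^2 - 20*w + 64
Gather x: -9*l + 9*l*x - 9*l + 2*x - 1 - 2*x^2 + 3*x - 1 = -18*l - 2*x^2 + x*(9*l + 5) - 2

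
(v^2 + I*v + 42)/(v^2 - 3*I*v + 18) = (v + 7*I)/(v + 3*I)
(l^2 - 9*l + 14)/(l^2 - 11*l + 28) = (l - 2)/(l - 4)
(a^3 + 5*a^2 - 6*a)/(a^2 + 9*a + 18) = a*(a - 1)/(a + 3)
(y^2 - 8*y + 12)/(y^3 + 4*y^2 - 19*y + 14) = (y - 6)/(y^2 + 6*y - 7)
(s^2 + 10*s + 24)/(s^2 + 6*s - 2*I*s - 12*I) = (s + 4)/(s - 2*I)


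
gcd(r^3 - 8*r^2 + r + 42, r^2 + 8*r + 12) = r + 2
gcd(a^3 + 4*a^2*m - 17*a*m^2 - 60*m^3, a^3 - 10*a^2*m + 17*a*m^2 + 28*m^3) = a - 4*m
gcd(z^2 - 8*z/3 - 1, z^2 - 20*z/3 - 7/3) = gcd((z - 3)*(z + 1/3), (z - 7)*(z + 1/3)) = z + 1/3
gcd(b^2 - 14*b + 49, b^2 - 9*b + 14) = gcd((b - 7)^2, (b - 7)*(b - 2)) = b - 7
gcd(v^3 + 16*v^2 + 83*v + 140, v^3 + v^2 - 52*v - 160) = v^2 + 9*v + 20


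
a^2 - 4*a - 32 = (a - 8)*(a + 4)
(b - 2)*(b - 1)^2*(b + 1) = b^4 - 3*b^3 + b^2 + 3*b - 2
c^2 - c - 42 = (c - 7)*(c + 6)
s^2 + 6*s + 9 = (s + 3)^2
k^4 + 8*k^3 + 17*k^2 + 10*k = k*(k + 1)*(k + 2)*(k + 5)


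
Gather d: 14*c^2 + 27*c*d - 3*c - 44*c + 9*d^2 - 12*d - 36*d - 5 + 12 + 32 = 14*c^2 - 47*c + 9*d^2 + d*(27*c - 48) + 39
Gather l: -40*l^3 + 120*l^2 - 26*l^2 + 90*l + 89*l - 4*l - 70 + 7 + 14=-40*l^3 + 94*l^2 + 175*l - 49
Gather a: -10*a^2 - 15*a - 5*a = -10*a^2 - 20*a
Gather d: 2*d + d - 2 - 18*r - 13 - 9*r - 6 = 3*d - 27*r - 21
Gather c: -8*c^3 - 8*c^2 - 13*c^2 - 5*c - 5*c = -8*c^3 - 21*c^2 - 10*c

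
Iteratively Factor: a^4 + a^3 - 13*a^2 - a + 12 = (a - 1)*(a^3 + 2*a^2 - 11*a - 12) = (a - 1)*(a + 1)*(a^2 + a - 12) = (a - 3)*(a - 1)*(a + 1)*(a + 4)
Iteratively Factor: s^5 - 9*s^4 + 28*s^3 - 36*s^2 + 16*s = (s - 1)*(s^4 - 8*s^3 + 20*s^2 - 16*s) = (s - 4)*(s - 1)*(s^3 - 4*s^2 + 4*s) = s*(s - 4)*(s - 1)*(s^2 - 4*s + 4) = s*(s - 4)*(s - 2)*(s - 1)*(s - 2)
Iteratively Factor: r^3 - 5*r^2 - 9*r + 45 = (r + 3)*(r^2 - 8*r + 15) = (r - 5)*(r + 3)*(r - 3)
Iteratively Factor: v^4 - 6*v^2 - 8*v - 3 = (v + 1)*(v^3 - v^2 - 5*v - 3) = (v - 3)*(v + 1)*(v^2 + 2*v + 1) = (v - 3)*(v + 1)^2*(v + 1)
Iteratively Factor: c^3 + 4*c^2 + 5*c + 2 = (c + 1)*(c^2 + 3*c + 2) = (c + 1)*(c + 2)*(c + 1)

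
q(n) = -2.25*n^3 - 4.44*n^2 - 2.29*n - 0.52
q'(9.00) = -628.96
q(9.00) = -2021.02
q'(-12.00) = -867.73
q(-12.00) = 3275.60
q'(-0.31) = -0.19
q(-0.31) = -0.17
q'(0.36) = -6.36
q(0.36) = -2.02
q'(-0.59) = 0.60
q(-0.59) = -0.25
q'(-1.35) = -2.60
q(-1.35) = 0.02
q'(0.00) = -2.29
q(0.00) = -0.52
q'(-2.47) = -21.54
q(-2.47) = 11.95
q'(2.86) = -82.90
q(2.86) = -96.02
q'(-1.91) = -9.95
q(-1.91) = 3.33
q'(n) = -6.75*n^2 - 8.88*n - 2.29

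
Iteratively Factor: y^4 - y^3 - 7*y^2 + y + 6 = (y + 2)*(y^3 - 3*y^2 - y + 3) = (y - 3)*(y + 2)*(y^2 - 1) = (y - 3)*(y + 1)*(y + 2)*(y - 1)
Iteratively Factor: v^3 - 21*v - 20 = (v - 5)*(v^2 + 5*v + 4) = (v - 5)*(v + 1)*(v + 4)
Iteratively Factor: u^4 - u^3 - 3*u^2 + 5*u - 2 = (u + 2)*(u^3 - 3*u^2 + 3*u - 1) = (u - 1)*(u + 2)*(u^2 - 2*u + 1) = (u - 1)^2*(u + 2)*(u - 1)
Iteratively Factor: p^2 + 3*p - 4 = (p + 4)*(p - 1)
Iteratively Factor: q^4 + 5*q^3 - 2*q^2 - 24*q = (q - 2)*(q^3 + 7*q^2 + 12*q) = (q - 2)*(q + 3)*(q^2 + 4*q) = q*(q - 2)*(q + 3)*(q + 4)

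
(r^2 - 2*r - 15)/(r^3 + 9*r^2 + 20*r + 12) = (r^2 - 2*r - 15)/(r^3 + 9*r^2 + 20*r + 12)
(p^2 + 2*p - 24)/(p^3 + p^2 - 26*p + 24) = 1/(p - 1)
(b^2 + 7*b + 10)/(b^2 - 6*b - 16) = (b + 5)/(b - 8)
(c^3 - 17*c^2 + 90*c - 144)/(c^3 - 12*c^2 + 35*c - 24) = (c - 6)/(c - 1)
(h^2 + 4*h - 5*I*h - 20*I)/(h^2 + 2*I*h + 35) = (h + 4)/(h + 7*I)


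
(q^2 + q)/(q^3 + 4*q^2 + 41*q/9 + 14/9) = 9*q/(9*q^2 + 27*q + 14)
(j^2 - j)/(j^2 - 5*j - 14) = j*(1 - j)/(-j^2 + 5*j + 14)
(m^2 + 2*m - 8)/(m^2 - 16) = (m - 2)/(m - 4)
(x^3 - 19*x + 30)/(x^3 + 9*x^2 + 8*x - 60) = (x - 3)/(x + 6)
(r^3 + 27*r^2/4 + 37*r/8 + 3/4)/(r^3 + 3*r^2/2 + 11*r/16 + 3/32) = 4*(r + 6)/(4*r + 3)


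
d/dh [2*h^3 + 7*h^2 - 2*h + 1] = 6*h^2 + 14*h - 2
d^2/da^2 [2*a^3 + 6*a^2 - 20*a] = 12*a + 12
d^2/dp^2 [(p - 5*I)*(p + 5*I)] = 2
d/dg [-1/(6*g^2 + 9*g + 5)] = 3*(4*g + 3)/(6*g^2 + 9*g + 5)^2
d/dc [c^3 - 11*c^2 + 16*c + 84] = 3*c^2 - 22*c + 16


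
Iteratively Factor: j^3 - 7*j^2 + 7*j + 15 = (j - 3)*(j^2 - 4*j - 5) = (j - 3)*(j + 1)*(j - 5)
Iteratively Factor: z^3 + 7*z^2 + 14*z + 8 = (z + 2)*(z^2 + 5*z + 4) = (z + 2)*(z + 4)*(z + 1)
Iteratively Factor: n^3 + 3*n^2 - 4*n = (n)*(n^2 + 3*n - 4) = n*(n + 4)*(n - 1)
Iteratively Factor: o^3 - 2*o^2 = (o - 2)*(o^2) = o*(o - 2)*(o)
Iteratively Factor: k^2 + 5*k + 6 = (k + 3)*(k + 2)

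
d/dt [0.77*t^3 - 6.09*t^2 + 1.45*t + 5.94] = 2.31*t^2 - 12.18*t + 1.45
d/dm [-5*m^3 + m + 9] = 1 - 15*m^2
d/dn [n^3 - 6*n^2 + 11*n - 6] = 3*n^2 - 12*n + 11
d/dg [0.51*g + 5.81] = 0.510000000000000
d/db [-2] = 0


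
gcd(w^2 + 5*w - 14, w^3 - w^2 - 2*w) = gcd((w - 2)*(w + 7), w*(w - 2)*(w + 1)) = w - 2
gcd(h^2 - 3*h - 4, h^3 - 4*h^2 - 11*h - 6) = h + 1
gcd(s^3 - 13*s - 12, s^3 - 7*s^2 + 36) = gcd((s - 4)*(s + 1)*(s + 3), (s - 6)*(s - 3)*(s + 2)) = 1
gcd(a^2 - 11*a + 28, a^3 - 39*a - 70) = a - 7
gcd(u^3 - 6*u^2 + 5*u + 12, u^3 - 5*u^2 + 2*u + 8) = u^2 - 3*u - 4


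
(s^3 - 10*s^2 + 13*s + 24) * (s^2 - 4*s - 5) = s^5 - 14*s^4 + 48*s^3 + 22*s^2 - 161*s - 120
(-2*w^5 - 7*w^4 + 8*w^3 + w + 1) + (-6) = -2*w^5 - 7*w^4 + 8*w^3 + w - 5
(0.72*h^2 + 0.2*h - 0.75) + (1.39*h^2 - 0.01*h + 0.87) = 2.11*h^2 + 0.19*h + 0.12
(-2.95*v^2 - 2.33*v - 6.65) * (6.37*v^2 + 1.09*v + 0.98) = -18.7915*v^4 - 18.0576*v^3 - 47.7912*v^2 - 9.5319*v - 6.517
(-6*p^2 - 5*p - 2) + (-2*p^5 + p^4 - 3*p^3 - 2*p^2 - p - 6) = -2*p^5 + p^4 - 3*p^3 - 8*p^2 - 6*p - 8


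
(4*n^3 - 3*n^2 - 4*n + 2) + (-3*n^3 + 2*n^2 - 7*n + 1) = n^3 - n^2 - 11*n + 3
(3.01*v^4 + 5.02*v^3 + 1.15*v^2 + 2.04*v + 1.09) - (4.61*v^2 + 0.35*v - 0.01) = 3.01*v^4 + 5.02*v^3 - 3.46*v^2 + 1.69*v + 1.1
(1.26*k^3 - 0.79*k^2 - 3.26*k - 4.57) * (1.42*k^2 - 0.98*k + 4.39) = 1.7892*k^5 - 2.3566*k^4 + 1.6764*k^3 - 6.7627*k^2 - 9.8328*k - 20.0623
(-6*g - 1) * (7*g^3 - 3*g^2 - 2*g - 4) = -42*g^4 + 11*g^3 + 15*g^2 + 26*g + 4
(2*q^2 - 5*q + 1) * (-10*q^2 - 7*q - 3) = -20*q^4 + 36*q^3 + 19*q^2 + 8*q - 3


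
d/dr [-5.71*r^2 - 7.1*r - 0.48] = -11.42*r - 7.1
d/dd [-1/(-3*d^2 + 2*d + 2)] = 2*(1 - 3*d)/(-3*d^2 + 2*d + 2)^2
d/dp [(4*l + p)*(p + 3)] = 4*l + 2*p + 3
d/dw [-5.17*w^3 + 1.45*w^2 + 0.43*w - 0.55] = -15.51*w^2 + 2.9*w + 0.43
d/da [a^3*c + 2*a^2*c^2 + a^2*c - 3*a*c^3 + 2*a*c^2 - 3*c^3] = c*(3*a^2 + 4*a*c + 2*a - 3*c^2 + 2*c)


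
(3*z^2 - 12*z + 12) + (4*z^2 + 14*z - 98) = 7*z^2 + 2*z - 86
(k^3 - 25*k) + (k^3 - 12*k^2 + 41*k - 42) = 2*k^3 - 12*k^2 + 16*k - 42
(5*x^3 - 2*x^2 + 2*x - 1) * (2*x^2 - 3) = 10*x^5 - 4*x^4 - 11*x^3 + 4*x^2 - 6*x + 3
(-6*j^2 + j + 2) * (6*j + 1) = -36*j^3 + 13*j + 2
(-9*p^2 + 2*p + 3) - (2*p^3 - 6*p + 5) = -2*p^3 - 9*p^2 + 8*p - 2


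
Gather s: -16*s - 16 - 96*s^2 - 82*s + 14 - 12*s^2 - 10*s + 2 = -108*s^2 - 108*s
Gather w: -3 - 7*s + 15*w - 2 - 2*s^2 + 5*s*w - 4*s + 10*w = -2*s^2 - 11*s + w*(5*s + 25) - 5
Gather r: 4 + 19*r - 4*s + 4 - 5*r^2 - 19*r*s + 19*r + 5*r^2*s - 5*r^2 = r^2*(5*s - 10) + r*(38 - 19*s) - 4*s + 8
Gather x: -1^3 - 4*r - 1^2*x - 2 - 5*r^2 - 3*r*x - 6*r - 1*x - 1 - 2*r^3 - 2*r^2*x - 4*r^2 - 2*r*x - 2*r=-2*r^3 - 9*r^2 - 12*r + x*(-2*r^2 - 5*r - 2) - 4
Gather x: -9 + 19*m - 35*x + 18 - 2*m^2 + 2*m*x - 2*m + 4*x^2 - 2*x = -2*m^2 + 17*m + 4*x^2 + x*(2*m - 37) + 9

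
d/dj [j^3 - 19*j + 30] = 3*j^2 - 19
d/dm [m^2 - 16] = 2*m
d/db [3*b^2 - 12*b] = 6*b - 12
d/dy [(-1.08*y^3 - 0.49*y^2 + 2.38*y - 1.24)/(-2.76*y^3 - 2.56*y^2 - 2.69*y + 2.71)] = (1.4124*y^4 + 18.948*y^3 - 11.6367*y^2 - 9.0046*y + 3.1142)/(7.6176*y^6 + 14.1312*y^5 + 21.4024*y^4 - 1.1864*y^3 - 6.6391*y^2 - 14.5798*y + 7.3441)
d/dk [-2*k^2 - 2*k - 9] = -4*k - 2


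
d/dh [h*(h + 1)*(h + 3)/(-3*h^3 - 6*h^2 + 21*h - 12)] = 2*(h^3 + 11*h^2 + 22*h + 6)/(3*(h^5 + 5*h^4 - 5*h^3 - 25*h^2 + 40*h - 16))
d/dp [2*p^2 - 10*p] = 4*p - 10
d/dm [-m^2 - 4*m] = -2*m - 4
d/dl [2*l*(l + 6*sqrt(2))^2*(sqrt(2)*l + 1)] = 8*sqrt(2)*l^3 + 150*l^2 + 336*sqrt(2)*l + 144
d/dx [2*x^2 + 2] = 4*x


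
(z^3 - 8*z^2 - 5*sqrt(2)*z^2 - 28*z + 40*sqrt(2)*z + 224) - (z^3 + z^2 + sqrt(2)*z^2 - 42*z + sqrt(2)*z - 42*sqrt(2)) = -9*z^2 - 6*sqrt(2)*z^2 + 14*z + 39*sqrt(2)*z + 42*sqrt(2) + 224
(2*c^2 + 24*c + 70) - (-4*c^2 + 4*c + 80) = 6*c^2 + 20*c - 10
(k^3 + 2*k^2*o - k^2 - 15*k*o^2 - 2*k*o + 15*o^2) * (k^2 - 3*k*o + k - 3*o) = k^5 - k^4*o - 21*k^3*o^2 - k^3 + 45*k^2*o^3 + k^2*o + 21*k*o^2 - 45*o^3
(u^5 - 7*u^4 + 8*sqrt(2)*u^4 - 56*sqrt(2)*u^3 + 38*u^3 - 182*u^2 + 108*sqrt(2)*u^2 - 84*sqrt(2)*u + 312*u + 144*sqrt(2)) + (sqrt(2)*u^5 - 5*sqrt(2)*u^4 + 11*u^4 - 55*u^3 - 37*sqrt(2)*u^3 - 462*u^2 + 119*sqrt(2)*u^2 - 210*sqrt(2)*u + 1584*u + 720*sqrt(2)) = u^5 + sqrt(2)*u^5 + 4*u^4 + 3*sqrt(2)*u^4 - 93*sqrt(2)*u^3 - 17*u^3 - 644*u^2 + 227*sqrt(2)*u^2 - 294*sqrt(2)*u + 1896*u + 864*sqrt(2)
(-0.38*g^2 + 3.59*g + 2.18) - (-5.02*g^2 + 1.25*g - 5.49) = 4.64*g^2 + 2.34*g + 7.67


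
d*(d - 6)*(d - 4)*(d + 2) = d^4 - 8*d^3 + 4*d^2 + 48*d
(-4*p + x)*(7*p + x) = -28*p^2 + 3*p*x + x^2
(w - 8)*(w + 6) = w^2 - 2*w - 48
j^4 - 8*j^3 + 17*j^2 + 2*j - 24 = (j - 4)*(j - 3)*(j - 2)*(j + 1)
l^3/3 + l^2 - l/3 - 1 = (l/3 + 1/3)*(l - 1)*(l + 3)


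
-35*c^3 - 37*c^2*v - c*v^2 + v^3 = (-7*c + v)*(c + v)*(5*c + v)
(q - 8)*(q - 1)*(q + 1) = q^3 - 8*q^2 - q + 8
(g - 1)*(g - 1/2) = g^2 - 3*g/2 + 1/2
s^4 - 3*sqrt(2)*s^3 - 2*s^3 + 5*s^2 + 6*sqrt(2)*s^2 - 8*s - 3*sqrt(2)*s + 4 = (s - 1)^2*(s - 2*sqrt(2))*(s - sqrt(2))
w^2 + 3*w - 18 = (w - 3)*(w + 6)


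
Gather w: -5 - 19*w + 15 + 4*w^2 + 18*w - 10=4*w^2 - w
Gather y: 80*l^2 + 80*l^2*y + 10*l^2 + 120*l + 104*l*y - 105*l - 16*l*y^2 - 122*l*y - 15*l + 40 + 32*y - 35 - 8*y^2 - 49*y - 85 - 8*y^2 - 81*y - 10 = 90*l^2 + y^2*(-16*l - 16) + y*(80*l^2 - 18*l - 98) - 90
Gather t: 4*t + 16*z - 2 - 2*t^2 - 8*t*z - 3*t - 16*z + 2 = -2*t^2 + t*(1 - 8*z)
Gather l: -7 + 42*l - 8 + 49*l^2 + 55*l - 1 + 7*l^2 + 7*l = 56*l^2 + 104*l - 16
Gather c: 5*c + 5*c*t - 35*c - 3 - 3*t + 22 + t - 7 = c*(5*t - 30) - 2*t + 12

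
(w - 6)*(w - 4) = w^2 - 10*w + 24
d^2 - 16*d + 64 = (d - 8)^2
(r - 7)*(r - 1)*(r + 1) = r^3 - 7*r^2 - r + 7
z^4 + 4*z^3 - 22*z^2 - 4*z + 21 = (z - 3)*(z - 1)*(z + 1)*(z + 7)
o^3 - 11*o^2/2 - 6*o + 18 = (o - 6)*(o - 3/2)*(o + 2)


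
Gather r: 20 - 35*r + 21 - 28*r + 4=45 - 63*r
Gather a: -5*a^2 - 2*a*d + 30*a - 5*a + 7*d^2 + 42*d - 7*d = -5*a^2 + a*(25 - 2*d) + 7*d^2 + 35*d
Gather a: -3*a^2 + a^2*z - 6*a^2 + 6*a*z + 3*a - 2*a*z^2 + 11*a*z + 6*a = a^2*(z - 9) + a*(-2*z^2 + 17*z + 9)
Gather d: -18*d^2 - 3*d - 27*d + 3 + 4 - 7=-18*d^2 - 30*d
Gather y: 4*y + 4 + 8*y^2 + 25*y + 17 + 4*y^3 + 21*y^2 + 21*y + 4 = 4*y^3 + 29*y^2 + 50*y + 25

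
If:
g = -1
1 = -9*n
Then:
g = -1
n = -1/9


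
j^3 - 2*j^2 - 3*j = j*(j - 3)*(j + 1)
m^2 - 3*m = m*(m - 3)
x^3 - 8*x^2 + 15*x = x*(x - 5)*(x - 3)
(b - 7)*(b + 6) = b^2 - b - 42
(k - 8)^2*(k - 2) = k^3 - 18*k^2 + 96*k - 128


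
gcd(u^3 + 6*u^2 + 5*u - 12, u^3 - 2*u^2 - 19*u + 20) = u^2 + 3*u - 4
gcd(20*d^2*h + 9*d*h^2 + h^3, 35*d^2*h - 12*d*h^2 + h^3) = h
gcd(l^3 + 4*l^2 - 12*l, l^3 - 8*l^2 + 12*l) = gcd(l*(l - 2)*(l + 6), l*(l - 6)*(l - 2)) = l^2 - 2*l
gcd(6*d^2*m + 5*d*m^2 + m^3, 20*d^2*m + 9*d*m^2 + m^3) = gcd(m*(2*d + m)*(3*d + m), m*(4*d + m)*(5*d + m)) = m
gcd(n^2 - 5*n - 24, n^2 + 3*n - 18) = 1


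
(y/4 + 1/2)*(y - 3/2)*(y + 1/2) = y^3/4 + y^2/4 - 11*y/16 - 3/8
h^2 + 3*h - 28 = (h - 4)*(h + 7)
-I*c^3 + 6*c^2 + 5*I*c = c*(c + 5*I)*(-I*c + 1)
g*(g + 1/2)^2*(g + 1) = g^4 + 2*g^3 + 5*g^2/4 + g/4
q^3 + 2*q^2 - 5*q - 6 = (q - 2)*(q + 1)*(q + 3)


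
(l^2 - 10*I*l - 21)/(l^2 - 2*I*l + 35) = (l - 3*I)/(l + 5*I)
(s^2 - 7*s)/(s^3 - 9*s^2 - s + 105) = s/(s^2 - 2*s - 15)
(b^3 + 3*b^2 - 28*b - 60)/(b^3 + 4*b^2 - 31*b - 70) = (b + 6)/(b + 7)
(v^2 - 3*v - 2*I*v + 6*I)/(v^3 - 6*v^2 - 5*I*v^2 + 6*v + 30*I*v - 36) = (v^2 - v*(3 + 2*I) + 6*I)/(v^3 - v^2*(6 + 5*I) + 6*v*(1 + 5*I) - 36)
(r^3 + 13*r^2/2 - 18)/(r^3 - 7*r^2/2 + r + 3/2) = (2*r^3 + 13*r^2 - 36)/(2*r^3 - 7*r^2 + 2*r + 3)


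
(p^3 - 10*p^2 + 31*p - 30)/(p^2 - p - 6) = (p^2 - 7*p + 10)/(p + 2)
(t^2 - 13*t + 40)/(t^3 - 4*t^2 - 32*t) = (t - 5)/(t*(t + 4))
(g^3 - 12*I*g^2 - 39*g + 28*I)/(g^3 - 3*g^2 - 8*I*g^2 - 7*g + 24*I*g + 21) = (g - 4*I)/(g - 3)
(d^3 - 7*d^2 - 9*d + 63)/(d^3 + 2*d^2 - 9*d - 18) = (d - 7)/(d + 2)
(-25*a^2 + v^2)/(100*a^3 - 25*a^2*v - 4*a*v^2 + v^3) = 1/(-4*a + v)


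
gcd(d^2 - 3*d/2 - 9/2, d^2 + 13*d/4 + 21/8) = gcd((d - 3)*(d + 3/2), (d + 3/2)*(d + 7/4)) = d + 3/2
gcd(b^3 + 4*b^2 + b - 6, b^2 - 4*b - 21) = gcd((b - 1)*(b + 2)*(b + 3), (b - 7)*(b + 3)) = b + 3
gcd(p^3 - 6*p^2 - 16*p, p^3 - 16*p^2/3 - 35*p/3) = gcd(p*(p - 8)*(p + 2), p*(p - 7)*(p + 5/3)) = p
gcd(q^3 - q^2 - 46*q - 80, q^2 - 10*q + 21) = 1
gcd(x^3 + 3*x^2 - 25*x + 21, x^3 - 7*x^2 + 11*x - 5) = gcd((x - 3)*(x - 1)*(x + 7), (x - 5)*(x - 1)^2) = x - 1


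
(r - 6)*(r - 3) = r^2 - 9*r + 18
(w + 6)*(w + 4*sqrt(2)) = w^2 + 4*sqrt(2)*w + 6*w + 24*sqrt(2)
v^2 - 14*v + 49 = (v - 7)^2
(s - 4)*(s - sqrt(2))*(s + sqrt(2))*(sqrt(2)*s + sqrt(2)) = sqrt(2)*s^4 - 3*sqrt(2)*s^3 - 6*sqrt(2)*s^2 + 6*sqrt(2)*s + 8*sqrt(2)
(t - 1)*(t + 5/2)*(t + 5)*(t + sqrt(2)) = t^4 + sqrt(2)*t^3 + 13*t^3/2 + 5*t^2 + 13*sqrt(2)*t^2/2 - 25*t/2 + 5*sqrt(2)*t - 25*sqrt(2)/2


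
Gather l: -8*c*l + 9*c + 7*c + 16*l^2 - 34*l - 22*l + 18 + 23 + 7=16*c + 16*l^2 + l*(-8*c - 56) + 48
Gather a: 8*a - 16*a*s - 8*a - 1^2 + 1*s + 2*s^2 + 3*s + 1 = -16*a*s + 2*s^2 + 4*s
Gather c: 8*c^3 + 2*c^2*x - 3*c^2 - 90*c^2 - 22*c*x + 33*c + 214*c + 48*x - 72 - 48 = 8*c^3 + c^2*(2*x - 93) + c*(247 - 22*x) + 48*x - 120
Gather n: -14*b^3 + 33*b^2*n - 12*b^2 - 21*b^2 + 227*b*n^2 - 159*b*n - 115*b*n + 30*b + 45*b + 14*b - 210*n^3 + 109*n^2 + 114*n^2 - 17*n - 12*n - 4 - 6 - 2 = -14*b^3 - 33*b^2 + 89*b - 210*n^3 + n^2*(227*b + 223) + n*(33*b^2 - 274*b - 29) - 12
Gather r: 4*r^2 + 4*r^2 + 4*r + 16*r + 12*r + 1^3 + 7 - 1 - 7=8*r^2 + 32*r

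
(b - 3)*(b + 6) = b^2 + 3*b - 18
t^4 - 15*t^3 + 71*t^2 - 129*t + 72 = (t - 8)*(t - 3)^2*(t - 1)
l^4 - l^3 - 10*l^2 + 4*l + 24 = (l - 3)*(l - 2)*(l + 2)^2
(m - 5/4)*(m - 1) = m^2 - 9*m/4 + 5/4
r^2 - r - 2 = (r - 2)*(r + 1)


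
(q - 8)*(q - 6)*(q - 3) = q^3 - 17*q^2 + 90*q - 144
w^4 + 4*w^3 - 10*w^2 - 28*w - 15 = (w - 3)*(w + 1)^2*(w + 5)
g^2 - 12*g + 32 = (g - 8)*(g - 4)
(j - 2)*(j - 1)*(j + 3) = j^3 - 7*j + 6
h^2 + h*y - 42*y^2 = (h - 6*y)*(h + 7*y)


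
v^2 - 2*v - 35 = (v - 7)*(v + 5)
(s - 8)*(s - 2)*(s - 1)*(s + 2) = s^4 - 9*s^3 + 4*s^2 + 36*s - 32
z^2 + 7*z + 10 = (z + 2)*(z + 5)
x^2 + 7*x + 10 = (x + 2)*(x + 5)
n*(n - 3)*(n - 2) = n^3 - 5*n^2 + 6*n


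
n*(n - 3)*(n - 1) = n^3 - 4*n^2 + 3*n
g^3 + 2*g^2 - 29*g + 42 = (g - 3)*(g - 2)*(g + 7)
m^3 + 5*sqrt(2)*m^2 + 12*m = m*(m + 2*sqrt(2))*(m + 3*sqrt(2))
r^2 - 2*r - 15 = (r - 5)*(r + 3)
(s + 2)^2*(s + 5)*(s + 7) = s^4 + 16*s^3 + 87*s^2 + 188*s + 140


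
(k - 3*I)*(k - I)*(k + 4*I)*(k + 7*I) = k^4 + 7*I*k^3 + 13*k^2 + 79*I*k + 84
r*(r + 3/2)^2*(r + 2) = r^4 + 5*r^3 + 33*r^2/4 + 9*r/2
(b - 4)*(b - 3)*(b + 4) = b^3 - 3*b^2 - 16*b + 48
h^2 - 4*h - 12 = (h - 6)*(h + 2)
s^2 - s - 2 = (s - 2)*(s + 1)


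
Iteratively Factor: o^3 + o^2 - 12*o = (o + 4)*(o^2 - 3*o) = (o - 3)*(o + 4)*(o)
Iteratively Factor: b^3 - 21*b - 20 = (b + 4)*(b^2 - 4*b - 5) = (b - 5)*(b + 4)*(b + 1)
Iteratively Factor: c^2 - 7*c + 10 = (c - 5)*(c - 2)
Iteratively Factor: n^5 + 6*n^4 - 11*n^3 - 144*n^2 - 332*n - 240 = (n + 3)*(n^4 + 3*n^3 - 20*n^2 - 84*n - 80) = (n + 2)*(n + 3)*(n^3 + n^2 - 22*n - 40) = (n + 2)*(n + 3)*(n + 4)*(n^2 - 3*n - 10) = (n + 2)^2*(n + 3)*(n + 4)*(n - 5)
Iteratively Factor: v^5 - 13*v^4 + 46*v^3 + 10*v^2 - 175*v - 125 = (v - 5)*(v^4 - 8*v^3 + 6*v^2 + 40*v + 25) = (v - 5)*(v + 1)*(v^3 - 9*v^2 + 15*v + 25) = (v - 5)*(v + 1)^2*(v^2 - 10*v + 25) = (v - 5)^2*(v + 1)^2*(v - 5)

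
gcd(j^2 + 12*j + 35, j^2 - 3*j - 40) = j + 5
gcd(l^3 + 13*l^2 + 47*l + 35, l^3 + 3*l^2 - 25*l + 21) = l + 7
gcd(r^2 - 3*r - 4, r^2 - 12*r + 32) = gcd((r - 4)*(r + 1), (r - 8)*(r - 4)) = r - 4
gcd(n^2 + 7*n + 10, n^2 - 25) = n + 5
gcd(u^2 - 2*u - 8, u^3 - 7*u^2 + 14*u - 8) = u - 4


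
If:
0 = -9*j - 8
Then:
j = -8/9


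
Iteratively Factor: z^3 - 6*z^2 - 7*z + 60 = (z - 5)*(z^2 - z - 12) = (z - 5)*(z - 4)*(z + 3)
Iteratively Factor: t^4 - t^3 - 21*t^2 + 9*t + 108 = (t + 3)*(t^3 - 4*t^2 - 9*t + 36) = (t + 3)^2*(t^2 - 7*t + 12) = (t - 4)*(t + 3)^2*(t - 3)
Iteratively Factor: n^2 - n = (n - 1)*(n)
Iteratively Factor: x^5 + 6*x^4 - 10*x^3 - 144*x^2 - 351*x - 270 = (x - 5)*(x^4 + 11*x^3 + 45*x^2 + 81*x + 54) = (x - 5)*(x + 3)*(x^3 + 8*x^2 + 21*x + 18) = (x - 5)*(x + 3)^2*(x^2 + 5*x + 6) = (x - 5)*(x + 3)^3*(x + 2)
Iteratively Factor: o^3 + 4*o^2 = (o)*(o^2 + 4*o) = o^2*(o + 4)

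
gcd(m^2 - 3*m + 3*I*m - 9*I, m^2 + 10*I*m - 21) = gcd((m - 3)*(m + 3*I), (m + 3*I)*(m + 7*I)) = m + 3*I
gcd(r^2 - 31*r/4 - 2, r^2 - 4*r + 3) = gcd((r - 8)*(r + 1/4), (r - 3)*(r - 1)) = 1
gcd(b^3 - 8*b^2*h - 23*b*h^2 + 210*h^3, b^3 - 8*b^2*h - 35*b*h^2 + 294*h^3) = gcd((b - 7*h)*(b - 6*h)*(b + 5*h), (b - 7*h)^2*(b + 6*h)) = b - 7*h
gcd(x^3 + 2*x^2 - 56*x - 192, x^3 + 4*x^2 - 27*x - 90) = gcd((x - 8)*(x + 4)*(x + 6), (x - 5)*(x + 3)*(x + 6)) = x + 6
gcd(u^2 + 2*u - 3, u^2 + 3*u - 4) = u - 1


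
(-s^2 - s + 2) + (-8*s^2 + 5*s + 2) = -9*s^2 + 4*s + 4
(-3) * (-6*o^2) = 18*o^2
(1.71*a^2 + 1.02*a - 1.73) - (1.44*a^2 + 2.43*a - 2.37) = 0.27*a^2 - 1.41*a + 0.64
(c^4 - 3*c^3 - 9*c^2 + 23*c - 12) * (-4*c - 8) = -4*c^5 + 4*c^4 + 60*c^3 - 20*c^2 - 136*c + 96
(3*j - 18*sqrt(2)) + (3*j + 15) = 6*j - 18*sqrt(2) + 15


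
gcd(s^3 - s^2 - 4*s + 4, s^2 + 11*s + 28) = 1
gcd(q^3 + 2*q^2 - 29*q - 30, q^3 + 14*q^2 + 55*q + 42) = q^2 + 7*q + 6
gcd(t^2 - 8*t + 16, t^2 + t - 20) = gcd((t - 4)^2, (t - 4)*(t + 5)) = t - 4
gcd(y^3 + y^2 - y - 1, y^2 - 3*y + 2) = y - 1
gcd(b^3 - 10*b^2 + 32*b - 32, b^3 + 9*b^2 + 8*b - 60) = b - 2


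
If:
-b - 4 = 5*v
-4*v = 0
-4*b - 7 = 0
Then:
No Solution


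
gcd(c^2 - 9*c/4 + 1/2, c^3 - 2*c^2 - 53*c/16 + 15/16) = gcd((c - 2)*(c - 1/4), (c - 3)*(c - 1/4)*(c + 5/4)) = c - 1/4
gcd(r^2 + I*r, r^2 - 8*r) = r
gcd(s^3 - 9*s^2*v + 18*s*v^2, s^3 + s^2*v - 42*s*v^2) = s^2 - 6*s*v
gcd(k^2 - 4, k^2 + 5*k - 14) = k - 2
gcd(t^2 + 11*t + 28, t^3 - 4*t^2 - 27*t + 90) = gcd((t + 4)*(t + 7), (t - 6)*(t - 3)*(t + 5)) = 1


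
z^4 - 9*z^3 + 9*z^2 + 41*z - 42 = (z - 7)*(z - 3)*(z - 1)*(z + 2)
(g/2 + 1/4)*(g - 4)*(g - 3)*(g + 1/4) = g^4/2 - 25*g^3/8 + 55*g^2/16 + 65*g/16 + 3/4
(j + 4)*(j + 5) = j^2 + 9*j + 20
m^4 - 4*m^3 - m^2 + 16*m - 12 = (m - 3)*(m - 2)*(m - 1)*(m + 2)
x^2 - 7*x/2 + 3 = (x - 2)*(x - 3/2)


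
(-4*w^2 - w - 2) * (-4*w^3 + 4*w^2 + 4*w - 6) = 16*w^5 - 12*w^4 - 12*w^3 + 12*w^2 - 2*w + 12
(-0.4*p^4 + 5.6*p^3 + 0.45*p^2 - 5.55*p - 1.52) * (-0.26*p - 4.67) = 0.104*p^5 + 0.412*p^4 - 26.269*p^3 - 0.6585*p^2 + 26.3137*p + 7.0984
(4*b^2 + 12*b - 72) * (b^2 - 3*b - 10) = 4*b^4 - 148*b^2 + 96*b + 720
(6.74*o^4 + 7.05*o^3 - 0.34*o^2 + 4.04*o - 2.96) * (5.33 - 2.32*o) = -15.6368*o^5 + 19.5682*o^4 + 38.3653*o^3 - 11.185*o^2 + 28.4004*o - 15.7768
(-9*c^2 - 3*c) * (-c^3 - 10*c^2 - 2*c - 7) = 9*c^5 + 93*c^4 + 48*c^3 + 69*c^2 + 21*c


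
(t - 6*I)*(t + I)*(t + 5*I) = t^3 + 31*t + 30*I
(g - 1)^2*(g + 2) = g^3 - 3*g + 2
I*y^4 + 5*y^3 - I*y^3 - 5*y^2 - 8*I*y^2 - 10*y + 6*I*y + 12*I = (y - 2)*(y - 3*I)*(y - 2*I)*(I*y + I)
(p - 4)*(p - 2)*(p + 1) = p^3 - 5*p^2 + 2*p + 8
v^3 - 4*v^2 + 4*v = v*(v - 2)^2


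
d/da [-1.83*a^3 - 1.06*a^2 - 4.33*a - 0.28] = -5.49*a^2 - 2.12*a - 4.33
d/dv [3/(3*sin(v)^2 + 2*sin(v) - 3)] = -6*(3*sin(v) + 1)*cos(v)/(2*sin(v) - 3*cos(v)^2)^2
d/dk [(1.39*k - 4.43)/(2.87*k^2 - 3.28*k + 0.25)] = (-3.9893*k^2 + 25.4282*k - 14.1829)/(8.2369*k^4 - 18.8272*k^3 + 12.1934*k^2 - 1.64*k + 0.0625)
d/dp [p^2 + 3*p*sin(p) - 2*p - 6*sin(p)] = 3*p*cos(p) + 2*p + 3*sin(p) - 6*cos(p) - 2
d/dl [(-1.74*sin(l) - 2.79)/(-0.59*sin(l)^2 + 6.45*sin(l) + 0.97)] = (-1.0266*sin(l)^2 - 3.2922*sin(l) + 16.3077)*cos(l)/(0.3481*sin(l)^4 - 7.611*sin(l)^3 + 40.4579*sin(l)^2 + 12.513*sin(l) + 0.9409)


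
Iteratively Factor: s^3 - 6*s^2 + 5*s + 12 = (s - 3)*(s^2 - 3*s - 4) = (s - 4)*(s - 3)*(s + 1)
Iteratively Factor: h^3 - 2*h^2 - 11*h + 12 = (h - 1)*(h^2 - h - 12) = (h - 4)*(h - 1)*(h + 3)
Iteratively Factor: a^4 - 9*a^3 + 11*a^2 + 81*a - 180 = (a - 5)*(a^3 - 4*a^2 - 9*a + 36) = (a - 5)*(a + 3)*(a^2 - 7*a + 12) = (a - 5)*(a - 4)*(a + 3)*(a - 3)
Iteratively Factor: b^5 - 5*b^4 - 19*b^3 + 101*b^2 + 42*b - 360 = (b - 5)*(b^4 - 19*b^2 + 6*b + 72) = (b - 5)*(b - 3)*(b^3 + 3*b^2 - 10*b - 24) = (b - 5)*(b - 3)*(b + 2)*(b^2 + b - 12) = (b - 5)*(b - 3)^2*(b + 2)*(b + 4)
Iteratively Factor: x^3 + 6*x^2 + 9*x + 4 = (x + 1)*(x^2 + 5*x + 4) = (x + 1)^2*(x + 4)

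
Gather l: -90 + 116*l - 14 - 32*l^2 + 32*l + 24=-32*l^2 + 148*l - 80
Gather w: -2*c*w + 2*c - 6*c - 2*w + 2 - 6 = -4*c + w*(-2*c - 2) - 4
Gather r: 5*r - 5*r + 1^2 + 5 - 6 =0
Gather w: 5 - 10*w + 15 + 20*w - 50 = 10*w - 30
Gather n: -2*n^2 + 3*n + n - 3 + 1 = -2*n^2 + 4*n - 2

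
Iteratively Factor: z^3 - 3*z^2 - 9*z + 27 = (z - 3)*(z^2 - 9) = (z - 3)*(z + 3)*(z - 3)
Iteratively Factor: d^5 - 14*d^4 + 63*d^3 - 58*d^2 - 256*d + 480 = (d - 5)*(d^4 - 9*d^3 + 18*d^2 + 32*d - 96) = (d - 5)*(d - 3)*(d^3 - 6*d^2 + 32) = (d - 5)*(d - 4)*(d - 3)*(d^2 - 2*d - 8) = (d - 5)*(d - 4)^2*(d - 3)*(d + 2)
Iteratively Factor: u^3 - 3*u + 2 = (u - 1)*(u^2 + u - 2) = (u - 1)*(u + 2)*(u - 1)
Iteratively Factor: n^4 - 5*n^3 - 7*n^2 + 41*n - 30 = (n - 2)*(n^3 - 3*n^2 - 13*n + 15) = (n - 2)*(n - 1)*(n^2 - 2*n - 15) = (n - 5)*(n - 2)*(n - 1)*(n + 3)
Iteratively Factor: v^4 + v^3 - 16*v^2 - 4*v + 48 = (v - 2)*(v^3 + 3*v^2 - 10*v - 24) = (v - 3)*(v - 2)*(v^2 + 6*v + 8) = (v - 3)*(v - 2)*(v + 4)*(v + 2)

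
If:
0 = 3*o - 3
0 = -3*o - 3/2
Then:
No Solution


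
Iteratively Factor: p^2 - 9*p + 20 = (p - 4)*(p - 5)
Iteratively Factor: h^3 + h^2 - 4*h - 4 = (h - 2)*(h^2 + 3*h + 2) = (h - 2)*(h + 2)*(h + 1)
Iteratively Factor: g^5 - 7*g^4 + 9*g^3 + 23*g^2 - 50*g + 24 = (g + 2)*(g^4 - 9*g^3 + 27*g^2 - 31*g + 12) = (g - 1)*(g + 2)*(g^3 - 8*g^2 + 19*g - 12) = (g - 1)^2*(g + 2)*(g^2 - 7*g + 12) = (g - 3)*(g - 1)^2*(g + 2)*(g - 4)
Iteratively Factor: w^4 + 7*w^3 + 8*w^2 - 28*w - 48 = (w + 3)*(w^3 + 4*w^2 - 4*w - 16) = (w + 2)*(w + 3)*(w^2 + 2*w - 8) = (w - 2)*(w + 2)*(w + 3)*(w + 4)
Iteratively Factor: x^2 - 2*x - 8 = (x + 2)*(x - 4)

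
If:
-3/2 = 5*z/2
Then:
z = -3/5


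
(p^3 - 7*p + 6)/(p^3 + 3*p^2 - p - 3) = (p - 2)/(p + 1)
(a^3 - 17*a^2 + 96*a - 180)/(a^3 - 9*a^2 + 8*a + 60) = (a - 6)/(a + 2)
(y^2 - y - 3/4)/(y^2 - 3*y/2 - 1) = (y - 3/2)/(y - 2)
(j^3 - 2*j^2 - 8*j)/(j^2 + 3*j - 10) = j*(j^2 - 2*j - 8)/(j^2 + 3*j - 10)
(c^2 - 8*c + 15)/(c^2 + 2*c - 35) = (c - 3)/(c + 7)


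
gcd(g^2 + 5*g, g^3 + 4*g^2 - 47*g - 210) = g + 5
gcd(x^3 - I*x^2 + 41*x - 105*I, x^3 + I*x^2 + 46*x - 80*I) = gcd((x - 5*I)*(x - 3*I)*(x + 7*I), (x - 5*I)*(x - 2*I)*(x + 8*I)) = x - 5*I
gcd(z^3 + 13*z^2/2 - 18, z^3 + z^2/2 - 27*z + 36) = z^2 + 9*z/2 - 9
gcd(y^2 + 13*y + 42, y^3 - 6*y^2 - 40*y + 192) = y + 6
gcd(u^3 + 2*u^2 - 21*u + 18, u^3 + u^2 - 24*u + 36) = u^2 + 3*u - 18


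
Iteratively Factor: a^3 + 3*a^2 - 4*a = (a + 4)*(a^2 - a) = a*(a + 4)*(a - 1)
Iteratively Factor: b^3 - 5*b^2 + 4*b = (b - 1)*(b^2 - 4*b) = (b - 4)*(b - 1)*(b)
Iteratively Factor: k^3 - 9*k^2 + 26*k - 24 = (k - 2)*(k^2 - 7*k + 12) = (k - 4)*(k - 2)*(k - 3)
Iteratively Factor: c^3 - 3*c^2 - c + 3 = (c + 1)*(c^2 - 4*c + 3) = (c - 1)*(c + 1)*(c - 3)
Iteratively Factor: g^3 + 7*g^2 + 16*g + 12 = (g + 2)*(g^2 + 5*g + 6) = (g + 2)^2*(g + 3)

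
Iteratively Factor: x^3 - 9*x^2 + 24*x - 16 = (x - 4)*(x^2 - 5*x + 4) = (x - 4)*(x - 1)*(x - 4)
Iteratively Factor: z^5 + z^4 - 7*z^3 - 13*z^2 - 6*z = (z - 3)*(z^4 + 4*z^3 + 5*z^2 + 2*z) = (z - 3)*(z + 1)*(z^3 + 3*z^2 + 2*z) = z*(z - 3)*(z + 1)*(z^2 + 3*z + 2) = z*(z - 3)*(z + 1)*(z + 2)*(z + 1)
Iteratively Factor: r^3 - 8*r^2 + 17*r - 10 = (r - 5)*(r^2 - 3*r + 2) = (r - 5)*(r - 1)*(r - 2)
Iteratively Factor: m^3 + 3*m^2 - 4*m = (m + 4)*(m^2 - m) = m*(m + 4)*(m - 1)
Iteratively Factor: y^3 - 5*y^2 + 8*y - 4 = (y - 1)*(y^2 - 4*y + 4) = (y - 2)*(y - 1)*(y - 2)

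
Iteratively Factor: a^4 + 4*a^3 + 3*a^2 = (a)*(a^3 + 4*a^2 + 3*a) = a*(a + 3)*(a^2 + a) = a^2*(a + 3)*(a + 1)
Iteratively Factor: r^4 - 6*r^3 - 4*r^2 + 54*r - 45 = (r + 3)*(r^3 - 9*r^2 + 23*r - 15) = (r - 1)*(r + 3)*(r^2 - 8*r + 15) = (r - 5)*(r - 1)*(r + 3)*(r - 3)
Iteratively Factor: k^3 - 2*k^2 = (k)*(k^2 - 2*k) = k*(k - 2)*(k)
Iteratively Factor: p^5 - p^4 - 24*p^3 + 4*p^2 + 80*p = (p - 2)*(p^4 + p^3 - 22*p^2 - 40*p) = (p - 2)*(p + 2)*(p^3 - p^2 - 20*p) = p*(p - 2)*(p + 2)*(p^2 - p - 20) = p*(p - 2)*(p + 2)*(p + 4)*(p - 5)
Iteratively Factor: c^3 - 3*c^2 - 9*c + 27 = (c + 3)*(c^2 - 6*c + 9) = (c - 3)*(c + 3)*(c - 3)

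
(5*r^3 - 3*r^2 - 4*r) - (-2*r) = 5*r^3 - 3*r^2 - 2*r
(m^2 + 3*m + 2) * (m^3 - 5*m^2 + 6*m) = m^5 - 2*m^4 - 7*m^3 + 8*m^2 + 12*m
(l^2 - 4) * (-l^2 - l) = -l^4 - l^3 + 4*l^2 + 4*l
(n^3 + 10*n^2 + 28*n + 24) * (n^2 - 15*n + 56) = n^5 - 5*n^4 - 66*n^3 + 164*n^2 + 1208*n + 1344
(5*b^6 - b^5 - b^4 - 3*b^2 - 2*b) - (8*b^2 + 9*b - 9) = 5*b^6 - b^5 - b^4 - 11*b^2 - 11*b + 9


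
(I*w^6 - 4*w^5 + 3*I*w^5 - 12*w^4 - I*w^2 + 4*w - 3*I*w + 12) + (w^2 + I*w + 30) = I*w^6 - 4*w^5 + 3*I*w^5 - 12*w^4 + w^2 - I*w^2 + 4*w - 2*I*w + 42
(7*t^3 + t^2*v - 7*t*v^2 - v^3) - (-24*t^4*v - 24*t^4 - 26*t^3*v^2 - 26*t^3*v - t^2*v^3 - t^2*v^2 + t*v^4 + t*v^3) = 24*t^4*v + 24*t^4 + 26*t^3*v^2 + 26*t^3*v + 7*t^3 + t^2*v^3 + t^2*v^2 + t^2*v - t*v^4 - t*v^3 - 7*t*v^2 - v^3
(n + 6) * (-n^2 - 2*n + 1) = -n^3 - 8*n^2 - 11*n + 6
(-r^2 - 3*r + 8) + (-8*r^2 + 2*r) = -9*r^2 - r + 8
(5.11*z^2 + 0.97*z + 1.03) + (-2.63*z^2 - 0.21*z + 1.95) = 2.48*z^2 + 0.76*z + 2.98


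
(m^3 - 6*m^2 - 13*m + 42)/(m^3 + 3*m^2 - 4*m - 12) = (m - 7)/(m + 2)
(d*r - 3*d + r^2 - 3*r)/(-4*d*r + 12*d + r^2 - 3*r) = (d + r)/(-4*d + r)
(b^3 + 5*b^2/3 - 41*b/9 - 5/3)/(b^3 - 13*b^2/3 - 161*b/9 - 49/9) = (3*b^2 + 4*b - 15)/(3*b^2 - 14*b - 49)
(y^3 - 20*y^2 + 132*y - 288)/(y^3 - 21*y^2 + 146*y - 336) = (y - 6)/(y - 7)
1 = 1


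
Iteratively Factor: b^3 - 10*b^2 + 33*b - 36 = (b - 3)*(b^2 - 7*b + 12) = (b - 4)*(b - 3)*(b - 3)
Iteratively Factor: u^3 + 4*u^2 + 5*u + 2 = (u + 1)*(u^2 + 3*u + 2) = (u + 1)^2*(u + 2)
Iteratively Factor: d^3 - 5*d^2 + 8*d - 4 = (d - 2)*(d^2 - 3*d + 2) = (d - 2)^2*(d - 1)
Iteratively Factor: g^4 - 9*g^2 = (g)*(g^3 - 9*g) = g*(g - 3)*(g^2 + 3*g) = g^2*(g - 3)*(g + 3)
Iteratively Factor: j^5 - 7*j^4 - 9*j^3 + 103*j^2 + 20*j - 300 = (j - 2)*(j^4 - 5*j^3 - 19*j^2 + 65*j + 150) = (j - 5)*(j - 2)*(j^3 - 19*j - 30) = (j - 5)^2*(j - 2)*(j^2 + 5*j + 6) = (j - 5)^2*(j - 2)*(j + 3)*(j + 2)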